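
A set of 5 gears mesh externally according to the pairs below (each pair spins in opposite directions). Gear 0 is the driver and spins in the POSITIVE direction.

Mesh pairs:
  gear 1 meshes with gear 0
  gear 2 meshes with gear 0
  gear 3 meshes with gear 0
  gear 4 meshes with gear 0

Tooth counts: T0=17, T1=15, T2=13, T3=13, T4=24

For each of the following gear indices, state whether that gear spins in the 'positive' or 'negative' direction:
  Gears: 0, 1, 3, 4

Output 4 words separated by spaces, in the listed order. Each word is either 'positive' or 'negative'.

Answer: positive negative negative negative

Derivation:
Gear 0 (driver): positive (depth 0)
  gear 1: meshes with gear 0 -> depth 1 -> negative (opposite of gear 0)
  gear 2: meshes with gear 0 -> depth 1 -> negative (opposite of gear 0)
  gear 3: meshes with gear 0 -> depth 1 -> negative (opposite of gear 0)
  gear 4: meshes with gear 0 -> depth 1 -> negative (opposite of gear 0)
Queried indices 0, 1, 3, 4 -> positive, negative, negative, negative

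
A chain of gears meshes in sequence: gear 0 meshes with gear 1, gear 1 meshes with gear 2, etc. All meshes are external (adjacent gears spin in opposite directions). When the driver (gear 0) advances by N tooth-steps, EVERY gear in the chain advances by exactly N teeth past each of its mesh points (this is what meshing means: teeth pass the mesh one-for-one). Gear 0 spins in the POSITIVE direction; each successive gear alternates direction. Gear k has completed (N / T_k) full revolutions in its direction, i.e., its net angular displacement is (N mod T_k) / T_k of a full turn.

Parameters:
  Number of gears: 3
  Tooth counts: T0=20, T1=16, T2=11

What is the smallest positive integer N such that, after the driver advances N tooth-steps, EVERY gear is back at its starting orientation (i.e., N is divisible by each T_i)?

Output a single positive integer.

Gear k returns to start when N is a multiple of T_k.
All gears at start simultaneously when N is a common multiple of [20, 16, 11]; the smallest such N is lcm(20, 16, 11).
Start: lcm = T0 = 20
Fold in T1=16: gcd(20, 16) = 4; lcm(20, 16) = 20 * 16 / 4 = 320 / 4 = 80
Fold in T2=11: gcd(80, 11) = 1; lcm(80, 11) = 80 * 11 / 1 = 880 / 1 = 880
Full cycle length = 880

Answer: 880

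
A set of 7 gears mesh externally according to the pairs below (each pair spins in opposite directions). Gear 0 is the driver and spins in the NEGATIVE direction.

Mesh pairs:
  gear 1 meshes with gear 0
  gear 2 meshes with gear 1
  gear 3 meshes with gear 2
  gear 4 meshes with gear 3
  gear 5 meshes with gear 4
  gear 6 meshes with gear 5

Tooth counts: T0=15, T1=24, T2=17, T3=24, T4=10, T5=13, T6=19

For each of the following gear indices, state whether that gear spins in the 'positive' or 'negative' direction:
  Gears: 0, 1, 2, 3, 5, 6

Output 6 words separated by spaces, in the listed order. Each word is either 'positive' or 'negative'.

Gear 0 (driver): negative (depth 0)
  gear 1: meshes with gear 0 -> depth 1 -> positive (opposite of gear 0)
  gear 2: meshes with gear 1 -> depth 2 -> negative (opposite of gear 1)
  gear 3: meshes with gear 2 -> depth 3 -> positive (opposite of gear 2)
  gear 4: meshes with gear 3 -> depth 4 -> negative (opposite of gear 3)
  gear 5: meshes with gear 4 -> depth 5 -> positive (opposite of gear 4)
  gear 6: meshes with gear 5 -> depth 6 -> negative (opposite of gear 5)
Queried indices 0, 1, 2, 3, 5, 6 -> negative, positive, negative, positive, positive, negative

Answer: negative positive negative positive positive negative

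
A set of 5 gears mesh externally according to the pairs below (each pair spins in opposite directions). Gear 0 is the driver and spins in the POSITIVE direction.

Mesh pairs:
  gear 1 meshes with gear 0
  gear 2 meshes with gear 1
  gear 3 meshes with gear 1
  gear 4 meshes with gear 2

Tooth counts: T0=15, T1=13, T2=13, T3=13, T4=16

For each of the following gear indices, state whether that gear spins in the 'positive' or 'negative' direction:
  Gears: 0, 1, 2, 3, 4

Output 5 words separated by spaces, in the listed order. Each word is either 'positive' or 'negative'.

Answer: positive negative positive positive negative

Derivation:
Gear 0 (driver): positive (depth 0)
  gear 1: meshes with gear 0 -> depth 1 -> negative (opposite of gear 0)
  gear 2: meshes with gear 1 -> depth 2 -> positive (opposite of gear 1)
  gear 3: meshes with gear 1 -> depth 2 -> positive (opposite of gear 1)
  gear 4: meshes with gear 2 -> depth 3 -> negative (opposite of gear 2)
Queried indices 0, 1, 2, 3, 4 -> positive, negative, positive, positive, negative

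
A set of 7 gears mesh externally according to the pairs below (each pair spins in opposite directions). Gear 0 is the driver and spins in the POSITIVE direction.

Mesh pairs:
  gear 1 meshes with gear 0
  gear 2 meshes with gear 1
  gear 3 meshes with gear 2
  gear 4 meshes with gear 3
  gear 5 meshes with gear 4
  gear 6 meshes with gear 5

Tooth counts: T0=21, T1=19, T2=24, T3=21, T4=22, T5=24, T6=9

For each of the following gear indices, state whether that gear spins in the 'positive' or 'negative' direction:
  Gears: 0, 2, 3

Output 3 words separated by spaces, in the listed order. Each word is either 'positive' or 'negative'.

Answer: positive positive negative

Derivation:
Gear 0 (driver): positive (depth 0)
  gear 1: meshes with gear 0 -> depth 1 -> negative (opposite of gear 0)
  gear 2: meshes with gear 1 -> depth 2 -> positive (opposite of gear 1)
  gear 3: meshes with gear 2 -> depth 3 -> negative (opposite of gear 2)
  gear 4: meshes with gear 3 -> depth 4 -> positive (opposite of gear 3)
  gear 5: meshes with gear 4 -> depth 5 -> negative (opposite of gear 4)
  gear 6: meshes with gear 5 -> depth 6 -> positive (opposite of gear 5)
Queried indices 0, 2, 3 -> positive, positive, negative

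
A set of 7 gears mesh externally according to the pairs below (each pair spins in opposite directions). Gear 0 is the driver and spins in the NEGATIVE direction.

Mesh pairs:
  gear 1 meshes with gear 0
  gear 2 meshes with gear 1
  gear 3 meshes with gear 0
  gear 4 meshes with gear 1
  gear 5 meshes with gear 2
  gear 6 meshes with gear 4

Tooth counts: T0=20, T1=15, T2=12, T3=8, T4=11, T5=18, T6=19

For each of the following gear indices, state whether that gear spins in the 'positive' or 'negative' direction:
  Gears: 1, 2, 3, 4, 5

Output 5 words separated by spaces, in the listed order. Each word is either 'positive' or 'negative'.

Gear 0 (driver): negative (depth 0)
  gear 1: meshes with gear 0 -> depth 1 -> positive (opposite of gear 0)
  gear 2: meshes with gear 1 -> depth 2 -> negative (opposite of gear 1)
  gear 3: meshes with gear 0 -> depth 1 -> positive (opposite of gear 0)
  gear 4: meshes with gear 1 -> depth 2 -> negative (opposite of gear 1)
  gear 5: meshes with gear 2 -> depth 3 -> positive (opposite of gear 2)
  gear 6: meshes with gear 4 -> depth 3 -> positive (opposite of gear 4)
Queried indices 1, 2, 3, 4, 5 -> positive, negative, positive, negative, positive

Answer: positive negative positive negative positive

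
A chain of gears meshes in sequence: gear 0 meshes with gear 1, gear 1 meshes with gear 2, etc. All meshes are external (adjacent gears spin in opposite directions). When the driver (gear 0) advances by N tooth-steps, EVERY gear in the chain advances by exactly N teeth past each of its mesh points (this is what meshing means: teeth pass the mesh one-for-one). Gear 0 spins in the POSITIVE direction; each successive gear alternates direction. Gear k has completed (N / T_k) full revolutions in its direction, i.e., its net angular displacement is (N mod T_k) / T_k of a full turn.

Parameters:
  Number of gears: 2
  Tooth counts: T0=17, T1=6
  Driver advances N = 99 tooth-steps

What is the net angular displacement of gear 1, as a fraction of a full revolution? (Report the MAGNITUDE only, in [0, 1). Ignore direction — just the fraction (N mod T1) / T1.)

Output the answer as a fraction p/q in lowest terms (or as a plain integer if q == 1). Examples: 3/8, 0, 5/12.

Answer: 1/2

Derivation:
Chain of 2 gears, tooth counts: [17, 6]
  gear 0: T0=17, direction=positive, advance = 99 mod 17 = 14 teeth = 14/17 turn
  gear 1: T1=6, direction=negative, advance = 99 mod 6 = 3 teeth = 3/6 turn
Gear 1: 99 mod 6 = 3
Fraction = 3 / 6 = 1/2 (gcd(3,6)=3) = 1/2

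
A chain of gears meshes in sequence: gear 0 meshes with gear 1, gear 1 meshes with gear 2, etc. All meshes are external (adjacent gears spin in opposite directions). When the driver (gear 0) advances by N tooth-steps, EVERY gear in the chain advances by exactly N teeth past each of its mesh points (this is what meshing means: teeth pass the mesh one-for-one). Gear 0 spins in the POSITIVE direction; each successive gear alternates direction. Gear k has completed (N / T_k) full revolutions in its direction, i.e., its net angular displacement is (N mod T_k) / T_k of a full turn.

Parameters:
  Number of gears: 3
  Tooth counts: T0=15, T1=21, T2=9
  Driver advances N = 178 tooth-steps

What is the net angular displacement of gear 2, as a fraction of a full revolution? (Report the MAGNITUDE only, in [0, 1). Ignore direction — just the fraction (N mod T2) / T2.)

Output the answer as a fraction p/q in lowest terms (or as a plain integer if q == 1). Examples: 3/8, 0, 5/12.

Answer: 7/9

Derivation:
Chain of 3 gears, tooth counts: [15, 21, 9]
  gear 0: T0=15, direction=positive, advance = 178 mod 15 = 13 teeth = 13/15 turn
  gear 1: T1=21, direction=negative, advance = 178 mod 21 = 10 teeth = 10/21 turn
  gear 2: T2=9, direction=positive, advance = 178 mod 9 = 7 teeth = 7/9 turn
Gear 2: 178 mod 9 = 7
Fraction = 7 / 9 = 7/9 (gcd(7,9)=1) = 7/9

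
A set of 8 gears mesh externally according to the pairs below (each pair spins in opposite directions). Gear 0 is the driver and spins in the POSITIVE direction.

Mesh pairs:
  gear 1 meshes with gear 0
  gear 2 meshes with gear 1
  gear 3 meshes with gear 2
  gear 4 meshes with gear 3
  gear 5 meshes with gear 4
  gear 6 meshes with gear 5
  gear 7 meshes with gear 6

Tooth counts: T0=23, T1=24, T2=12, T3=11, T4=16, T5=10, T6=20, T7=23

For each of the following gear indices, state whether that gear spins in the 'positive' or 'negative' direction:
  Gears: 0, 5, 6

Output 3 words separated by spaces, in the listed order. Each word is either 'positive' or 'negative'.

Answer: positive negative positive

Derivation:
Gear 0 (driver): positive (depth 0)
  gear 1: meshes with gear 0 -> depth 1 -> negative (opposite of gear 0)
  gear 2: meshes with gear 1 -> depth 2 -> positive (opposite of gear 1)
  gear 3: meshes with gear 2 -> depth 3 -> negative (opposite of gear 2)
  gear 4: meshes with gear 3 -> depth 4 -> positive (opposite of gear 3)
  gear 5: meshes with gear 4 -> depth 5 -> negative (opposite of gear 4)
  gear 6: meshes with gear 5 -> depth 6 -> positive (opposite of gear 5)
  gear 7: meshes with gear 6 -> depth 7 -> negative (opposite of gear 6)
Queried indices 0, 5, 6 -> positive, negative, positive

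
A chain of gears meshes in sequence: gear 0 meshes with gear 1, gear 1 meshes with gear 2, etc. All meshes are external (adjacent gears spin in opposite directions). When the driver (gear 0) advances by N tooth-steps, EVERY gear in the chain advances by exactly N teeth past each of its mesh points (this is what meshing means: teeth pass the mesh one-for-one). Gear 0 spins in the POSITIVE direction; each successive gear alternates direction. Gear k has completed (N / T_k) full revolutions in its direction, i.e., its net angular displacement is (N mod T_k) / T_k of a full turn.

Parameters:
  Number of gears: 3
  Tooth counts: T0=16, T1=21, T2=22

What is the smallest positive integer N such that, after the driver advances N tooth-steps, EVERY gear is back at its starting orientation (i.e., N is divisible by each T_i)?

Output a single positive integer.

Answer: 3696

Derivation:
Gear k returns to start when N is a multiple of T_k.
All gears at start simultaneously when N is a common multiple of [16, 21, 22]; the smallest such N is lcm(16, 21, 22).
Start: lcm = T0 = 16
Fold in T1=21: gcd(16, 21) = 1; lcm(16, 21) = 16 * 21 / 1 = 336 / 1 = 336
Fold in T2=22: gcd(336, 22) = 2; lcm(336, 22) = 336 * 22 / 2 = 7392 / 2 = 3696
Full cycle length = 3696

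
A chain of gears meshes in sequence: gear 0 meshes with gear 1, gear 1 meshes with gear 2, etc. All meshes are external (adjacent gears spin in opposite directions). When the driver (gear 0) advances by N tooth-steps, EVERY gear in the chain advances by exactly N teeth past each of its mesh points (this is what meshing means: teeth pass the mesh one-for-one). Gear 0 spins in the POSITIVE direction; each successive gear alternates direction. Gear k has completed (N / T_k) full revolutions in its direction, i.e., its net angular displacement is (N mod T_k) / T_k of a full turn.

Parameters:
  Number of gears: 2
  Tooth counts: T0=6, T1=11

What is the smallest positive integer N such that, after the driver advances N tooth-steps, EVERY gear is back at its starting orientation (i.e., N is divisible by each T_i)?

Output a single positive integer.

Gear k returns to start when N is a multiple of T_k.
All gears at start simultaneously when N is a common multiple of [6, 11]; the smallest such N is lcm(6, 11).
Start: lcm = T0 = 6
Fold in T1=11: gcd(6, 11) = 1; lcm(6, 11) = 6 * 11 / 1 = 66 / 1 = 66
Full cycle length = 66

Answer: 66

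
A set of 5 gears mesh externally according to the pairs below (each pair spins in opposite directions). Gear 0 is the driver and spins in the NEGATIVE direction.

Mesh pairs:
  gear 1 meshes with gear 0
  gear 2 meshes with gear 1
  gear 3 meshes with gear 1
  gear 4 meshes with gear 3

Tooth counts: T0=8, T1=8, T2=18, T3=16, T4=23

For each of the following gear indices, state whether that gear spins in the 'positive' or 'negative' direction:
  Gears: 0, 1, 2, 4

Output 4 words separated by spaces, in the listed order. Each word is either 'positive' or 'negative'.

Answer: negative positive negative positive

Derivation:
Gear 0 (driver): negative (depth 0)
  gear 1: meshes with gear 0 -> depth 1 -> positive (opposite of gear 0)
  gear 2: meshes with gear 1 -> depth 2 -> negative (opposite of gear 1)
  gear 3: meshes with gear 1 -> depth 2 -> negative (opposite of gear 1)
  gear 4: meshes with gear 3 -> depth 3 -> positive (opposite of gear 3)
Queried indices 0, 1, 2, 4 -> negative, positive, negative, positive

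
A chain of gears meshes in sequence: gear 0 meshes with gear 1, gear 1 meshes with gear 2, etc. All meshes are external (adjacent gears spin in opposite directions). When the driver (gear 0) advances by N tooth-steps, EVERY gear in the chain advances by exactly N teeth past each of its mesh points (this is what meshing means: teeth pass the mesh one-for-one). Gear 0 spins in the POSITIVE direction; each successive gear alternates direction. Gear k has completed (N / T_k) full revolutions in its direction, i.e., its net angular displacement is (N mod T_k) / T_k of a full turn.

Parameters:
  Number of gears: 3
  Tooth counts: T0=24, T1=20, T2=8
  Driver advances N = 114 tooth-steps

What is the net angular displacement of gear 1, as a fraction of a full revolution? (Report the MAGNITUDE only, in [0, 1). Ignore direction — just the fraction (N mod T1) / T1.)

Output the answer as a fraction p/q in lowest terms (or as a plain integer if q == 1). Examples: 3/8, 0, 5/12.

Chain of 3 gears, tooth counts: [24, 20, 8]
  gear 0: T0=24, direction=positive, advance = 114 mod 24 = 18 teeth = 18/24 turn
  gear 1: T1=20, direction=negative, advance = 114 mod 20 = 14 teeth = 14/20 turn
  gear 2: T2=8, direction=positive, advance = 114 mod 8 = 2 teeth = 2/8 turn
Gear 1: 114 mod 20 = 14
Fraction = 14 / 20 = 7/10 (gcd(14,20)=2) = 7/10

Answer: 7/10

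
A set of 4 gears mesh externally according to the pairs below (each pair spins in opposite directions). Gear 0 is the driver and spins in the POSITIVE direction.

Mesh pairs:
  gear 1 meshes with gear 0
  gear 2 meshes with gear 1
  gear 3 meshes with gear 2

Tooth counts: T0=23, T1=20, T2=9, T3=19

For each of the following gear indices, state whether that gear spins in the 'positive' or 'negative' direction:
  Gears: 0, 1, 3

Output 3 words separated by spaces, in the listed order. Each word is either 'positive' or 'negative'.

Gear 0 (driver): positive (depth 0)
  gear 1: meshes with gear 0 -> depth 1 -> negative (opposite of gear 0)
  gear 2: meshes with gear 1 -> depth 2 -> positive (opposite of gear 1)
  gear 3: meshes with gear 2 -> depth 3 -> negative (opposite of gear 2)
Queried indices 0, 1, 3 -> positive, negative, negative

Answer: positive negative negative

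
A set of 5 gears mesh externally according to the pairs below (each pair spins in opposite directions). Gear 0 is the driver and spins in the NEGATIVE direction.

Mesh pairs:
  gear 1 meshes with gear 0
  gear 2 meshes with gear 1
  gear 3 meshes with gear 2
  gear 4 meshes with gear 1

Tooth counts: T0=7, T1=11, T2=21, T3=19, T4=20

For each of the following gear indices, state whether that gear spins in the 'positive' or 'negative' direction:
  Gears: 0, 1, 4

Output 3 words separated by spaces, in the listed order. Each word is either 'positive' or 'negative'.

Gear 0 (driver): negative (depth 0)
  gear 1: meshes with gear 0 -> depth 1 -> positive (opposite of gear 0)
  gear 2: meshes with gear 1 -> depth 2 -> negative (opposite of gear 1)
  gear 3: meshes with gear 2 -> depth 3 -> positive (opposite of gear 2)
  gear 4: meshes with gear 1 -> depth 2 -> negative (opposite of gear 1)
Queried indices 0, 1, 4 -> negative, positive, negative

Answer: negative positive negative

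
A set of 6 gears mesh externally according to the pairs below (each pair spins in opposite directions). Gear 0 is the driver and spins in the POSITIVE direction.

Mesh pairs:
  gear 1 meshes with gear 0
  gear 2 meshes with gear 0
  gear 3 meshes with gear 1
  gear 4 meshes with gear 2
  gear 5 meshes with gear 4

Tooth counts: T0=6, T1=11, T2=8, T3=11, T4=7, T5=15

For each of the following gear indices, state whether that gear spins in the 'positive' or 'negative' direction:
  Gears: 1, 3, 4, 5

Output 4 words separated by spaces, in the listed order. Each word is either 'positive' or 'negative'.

Gear 0 (driver): positive (depth 0)
  gear 1: meshes with gear 0 -> depth 1 -> negative (opposite of gear 0)
  gear 2: meshes with gear 0 -> depth 1 -> negative (opposite of gear 0)
  gear 3: meshes with gear 1 -> depth 2 -> positive (opposite of gear 1)
  gear 4: meshes with gear 2 -> depth 2 -> positive (opposite of gear 2)
  gear 5: meshes with gear 4 -> depth 3 -> negative (opposite of gear 4)
Queried indices 1, 3, 4, 5 -> negative, positive, positive, negative

Answer: negative positive positive negative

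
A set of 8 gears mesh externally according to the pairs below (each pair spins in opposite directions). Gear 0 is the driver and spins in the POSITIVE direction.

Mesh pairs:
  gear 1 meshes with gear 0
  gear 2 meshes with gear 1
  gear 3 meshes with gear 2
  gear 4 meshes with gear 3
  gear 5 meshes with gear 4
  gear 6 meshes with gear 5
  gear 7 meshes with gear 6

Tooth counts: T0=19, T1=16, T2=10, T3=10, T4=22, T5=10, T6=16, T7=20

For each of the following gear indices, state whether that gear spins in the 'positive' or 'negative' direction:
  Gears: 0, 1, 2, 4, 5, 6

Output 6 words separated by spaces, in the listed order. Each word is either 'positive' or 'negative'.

Answer: positive negative positive positive negative positive

Derivation:
Gear 0 (driver): positive (depth 0)
  gear 1: meshes with gear 0 -> depth 1 -> negative (opposite of gear 0)
  gear 2: meshes with gear 1 -> depth 2 -> positive (opposite of gear 1)
  gear 3: meshes with gear 2 -> depth 3 -> negative (opposite of gear 2)
  gear 4: meshes with gear 3 -> depth 4 -> positive (opposite of gear 3)
  gear 5: meshes with gear 4 -> depth 5 -> negative (opposite of gear 4)
  gear 6: meshes with gear 5 -> depth 6 -> positive (opposite of gear 5)
  gear 7: meshes with gear 6 -> depth 7 -> negative (opposite of gear 6)
Queried indices 0, 1, 2, 4, 5, 6 -> positive, negative, positive, positive, negative, positive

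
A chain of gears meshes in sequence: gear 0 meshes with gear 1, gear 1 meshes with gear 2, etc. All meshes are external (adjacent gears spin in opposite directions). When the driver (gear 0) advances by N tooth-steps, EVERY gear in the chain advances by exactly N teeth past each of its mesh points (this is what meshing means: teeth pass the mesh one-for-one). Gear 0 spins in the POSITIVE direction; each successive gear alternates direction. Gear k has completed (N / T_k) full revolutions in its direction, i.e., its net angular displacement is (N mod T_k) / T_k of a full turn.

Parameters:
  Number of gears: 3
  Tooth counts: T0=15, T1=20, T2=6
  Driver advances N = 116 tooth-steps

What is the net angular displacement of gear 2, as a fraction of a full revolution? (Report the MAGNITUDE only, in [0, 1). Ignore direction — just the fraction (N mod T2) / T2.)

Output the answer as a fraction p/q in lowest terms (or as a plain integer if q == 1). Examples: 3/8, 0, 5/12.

Answer: 1/3

Derivation:
Chain of 3 gears, tooth counts: [15, 20, 6]
  gear 0: T0=15, direction=positive, advance = 116 mod 15 = 11 teeth = 11/15 turn
  gear 1: T1=20, direction=negative, advance = 116 mod 20 = 16 teeth = 16/20 turn
  gear 2: T2=6, direction=positive, advance = 116 mod 6 = 2 teeth = 2/6 turn
Gear 2: 116 mod 6 = 2
Fraction = 2 / 6 = 1/3 (gcd(2,6)=2) = 1/3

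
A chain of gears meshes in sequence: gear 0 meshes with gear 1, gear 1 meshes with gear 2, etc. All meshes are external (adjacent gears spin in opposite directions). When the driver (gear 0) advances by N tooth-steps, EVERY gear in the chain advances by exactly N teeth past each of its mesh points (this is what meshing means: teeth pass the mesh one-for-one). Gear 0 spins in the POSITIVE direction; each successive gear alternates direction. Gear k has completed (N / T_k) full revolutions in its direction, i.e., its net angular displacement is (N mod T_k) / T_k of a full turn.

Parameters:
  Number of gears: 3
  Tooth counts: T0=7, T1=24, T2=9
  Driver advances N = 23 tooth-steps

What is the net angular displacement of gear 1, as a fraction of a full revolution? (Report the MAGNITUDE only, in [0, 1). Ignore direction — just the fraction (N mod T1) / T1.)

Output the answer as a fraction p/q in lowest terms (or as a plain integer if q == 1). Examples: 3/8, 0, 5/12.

Answer: 23/24

Derivation:
Chain of 3 gears, tooth counts: [7, 24, 9]
  gear 0: T0=7, direction=positive, advance = 23 mod 7 = 2 teeth = 2/7 turn
  gear 1: T1=24, direction=negative, advance = 23 mod 24 = 23 teeth = 23/24 turn
  gear 2: T2=9, direction=positive, advance = 23 mod 9 = 5 teeth = 5/9 turn
Gear 1: 23 mod 24 = 23
Fraction = 23 / 24 = 23/24 (gcd(23,24)=1) = 23/24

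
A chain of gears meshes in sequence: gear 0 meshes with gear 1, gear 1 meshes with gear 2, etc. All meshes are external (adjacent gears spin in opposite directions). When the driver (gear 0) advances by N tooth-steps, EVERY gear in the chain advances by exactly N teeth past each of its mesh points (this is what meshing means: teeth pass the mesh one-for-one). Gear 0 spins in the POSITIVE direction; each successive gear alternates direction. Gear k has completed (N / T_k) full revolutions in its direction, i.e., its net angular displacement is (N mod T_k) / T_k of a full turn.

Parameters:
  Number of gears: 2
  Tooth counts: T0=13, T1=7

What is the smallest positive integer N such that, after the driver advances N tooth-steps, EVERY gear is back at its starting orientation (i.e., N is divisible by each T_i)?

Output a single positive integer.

Answer: 91

Derivation:
Gear k returns to start when N is a multiple of T_k.
All gears at start simultaneously when N is a common multiple of [13, 7]; the smallest such N is lcm(13, 7).
Start: lcm = T0 = 13
Fold in T1=7: gcd(13, 7) = 1; lcm(13, 7) = 13 * 7 / 1 = 91 / 1 = 91
Full cycle length = 91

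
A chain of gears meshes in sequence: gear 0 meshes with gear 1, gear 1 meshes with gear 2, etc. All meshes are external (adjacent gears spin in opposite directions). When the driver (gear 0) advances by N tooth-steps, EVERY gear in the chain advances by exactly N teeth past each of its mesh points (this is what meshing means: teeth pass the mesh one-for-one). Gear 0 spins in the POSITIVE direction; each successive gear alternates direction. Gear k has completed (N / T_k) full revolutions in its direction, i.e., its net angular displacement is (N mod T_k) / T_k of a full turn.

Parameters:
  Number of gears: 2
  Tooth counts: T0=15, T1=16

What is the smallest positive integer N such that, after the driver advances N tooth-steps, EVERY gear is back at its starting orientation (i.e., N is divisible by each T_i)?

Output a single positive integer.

Gear k returns to start when N is a multiple of T_k.
All gears at start simultaneously when N is a common multiple of [15, 16]; the smallest such N is lcm(15, 16).
Start: lcm = T0 = 15
Fold in T1=16: gcd(15, 16) = 1; lcm(15, 16) = 15 * 16 / 1 = 240 / 1 = 240
Full cycle length = 240

Answer: 240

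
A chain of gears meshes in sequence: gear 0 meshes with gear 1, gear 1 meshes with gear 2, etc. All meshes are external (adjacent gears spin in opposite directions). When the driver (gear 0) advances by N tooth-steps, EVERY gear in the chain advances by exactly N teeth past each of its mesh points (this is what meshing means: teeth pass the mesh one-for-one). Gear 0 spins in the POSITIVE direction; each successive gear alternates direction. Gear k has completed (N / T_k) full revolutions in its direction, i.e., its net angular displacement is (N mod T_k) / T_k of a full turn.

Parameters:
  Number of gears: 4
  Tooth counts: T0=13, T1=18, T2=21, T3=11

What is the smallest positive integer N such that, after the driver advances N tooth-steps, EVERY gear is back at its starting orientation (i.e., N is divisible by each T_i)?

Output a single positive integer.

Answer: 18018

Derivation:
Gear k returns to start when N is a multiple of T_k.
All gears at start simultaneously when N is a common multiple of [13, 18, 21, 11]; the smallest such N is lcm(13, 18, 21, 11).
Start: lcm = T0 = 13
Fold in T1=18: gcd(13, 18) = 1; lcm(13, 18) = 13 * 18 / 1 = 234 / 1 = 234
Fold in T2=21: gcd(234, 21) = 3; lcm(234, 21) = 234 * 21 / 3 = 4914 / 3 = 1638
Fold in T3=11: gcd(1638, 11) = 1; lcm(1638, 11) = 1638 * 11 / 1 = 18018 / 1 = 18018
Full cycle length = 18018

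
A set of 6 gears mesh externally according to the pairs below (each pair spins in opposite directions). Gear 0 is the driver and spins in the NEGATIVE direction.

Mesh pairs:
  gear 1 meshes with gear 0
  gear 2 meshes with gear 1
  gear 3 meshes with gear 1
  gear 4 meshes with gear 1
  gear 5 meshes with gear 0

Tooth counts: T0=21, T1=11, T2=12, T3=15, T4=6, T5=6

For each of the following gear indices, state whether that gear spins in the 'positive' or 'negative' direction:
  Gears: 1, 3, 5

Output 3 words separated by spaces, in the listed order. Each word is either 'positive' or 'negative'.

Answer: positive negative positive

Derivation:
Gear 0 (driver): negative (depth 0)
  gear 1: meshes with gear 0 -> depth 1 -> positive (opposite of gear 0)
  gear 2: meshes with gear 1 -> depth 2 -> negative (opposite of gear 1)
  gear 3: meshes with gear 1 -> depth 2 -> negative (opposite of gear 1)
  gear 4: meshes with gear 1 -> depth 2 -> negative (opposite of gear 1)
  gear 5: meshes with gear 0 -> depth 1 -> positive (opposite of gear 0)
Queried indices 1, 3, 5 -> positive, negative, positive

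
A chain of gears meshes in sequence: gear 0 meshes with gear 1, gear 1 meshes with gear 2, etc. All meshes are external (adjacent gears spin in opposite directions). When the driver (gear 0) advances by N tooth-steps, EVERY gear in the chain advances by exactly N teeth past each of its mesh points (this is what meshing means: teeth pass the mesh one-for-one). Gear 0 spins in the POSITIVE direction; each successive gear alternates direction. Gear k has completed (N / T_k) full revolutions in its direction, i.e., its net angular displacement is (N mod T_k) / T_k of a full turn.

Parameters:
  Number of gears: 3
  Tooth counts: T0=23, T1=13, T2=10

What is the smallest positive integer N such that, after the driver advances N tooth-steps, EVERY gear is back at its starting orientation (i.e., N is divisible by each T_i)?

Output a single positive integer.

Gear k returns to start when N is a multiple of T_k.
All gears at start simultaneously when N is a common multiple of [23, 13, 10]; the smallest such N is lcm(23, 13, 10).
Start: lcm = T0 = 23
Fold in T1=13: gcd(23, 13) = 1; lcm(23, 13) = 23 * 13 / 1 = 299 / 1 = 299
Fold in T2=10: gcd(299, 10) = 1; lcm(299, 10) = 299 * 10 / 1 = 2990 / 1 = 2990
Full cycle length = 2990

Answer: 2990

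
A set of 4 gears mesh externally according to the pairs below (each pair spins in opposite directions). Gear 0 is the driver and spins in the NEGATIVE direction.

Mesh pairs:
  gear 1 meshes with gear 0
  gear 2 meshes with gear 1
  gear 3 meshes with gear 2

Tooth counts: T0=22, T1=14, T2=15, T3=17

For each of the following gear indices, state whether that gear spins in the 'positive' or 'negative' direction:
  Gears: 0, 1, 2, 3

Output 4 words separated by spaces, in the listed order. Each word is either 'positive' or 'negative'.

Gear 0 (driver): negative (depth 0)
  gear 1: meshes with gear 0 -> depth 1 -> positive (opposite of gear 0)
  gear 2: meshes with gear 1 -> depth 2 -> negative (opposite of gear 1)
  gear 3: meshes with gear 2 -> depth 3 -> positive (opposite of gear 2)
Queried indices 0, 1, 2, 3 -> negative, positive, negative, positive

Answer: negative positive negative positive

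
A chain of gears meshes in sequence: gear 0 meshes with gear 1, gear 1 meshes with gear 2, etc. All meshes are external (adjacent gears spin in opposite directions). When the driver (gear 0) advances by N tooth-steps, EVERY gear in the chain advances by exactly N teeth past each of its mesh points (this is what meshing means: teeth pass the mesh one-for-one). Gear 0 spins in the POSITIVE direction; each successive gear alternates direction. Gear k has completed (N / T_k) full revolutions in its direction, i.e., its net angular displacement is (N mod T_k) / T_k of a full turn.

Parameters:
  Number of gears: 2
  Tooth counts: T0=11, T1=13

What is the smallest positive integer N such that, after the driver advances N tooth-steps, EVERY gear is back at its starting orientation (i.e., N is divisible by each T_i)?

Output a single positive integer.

Gear k returns to start when N is a multiple of T_k.
All gears at start simultaneously when N is a common multiple of [11, 13]; the smallest such N is lcm(11, 13).
Start: lcm = T0 = 11
Fold in T1=13: gcd(11, 13) = 1; lcm(11, 13) = 11 * 13 / 1 = 143 / 1 = 143
Full cycle length = 143

Answer: 143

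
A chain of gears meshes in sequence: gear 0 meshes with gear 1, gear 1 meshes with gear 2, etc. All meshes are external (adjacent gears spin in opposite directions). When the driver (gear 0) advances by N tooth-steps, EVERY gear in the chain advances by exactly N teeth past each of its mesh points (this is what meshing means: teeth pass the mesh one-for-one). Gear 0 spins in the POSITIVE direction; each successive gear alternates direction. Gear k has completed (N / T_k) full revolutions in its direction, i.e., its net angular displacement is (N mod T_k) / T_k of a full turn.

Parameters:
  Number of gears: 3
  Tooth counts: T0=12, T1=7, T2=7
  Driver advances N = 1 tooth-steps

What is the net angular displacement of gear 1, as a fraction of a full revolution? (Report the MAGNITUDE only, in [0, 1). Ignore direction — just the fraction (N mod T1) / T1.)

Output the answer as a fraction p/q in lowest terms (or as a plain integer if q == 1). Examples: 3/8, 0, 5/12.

Chain of 3 gears, tooth counts: [12, 7, 7]
  gear 0: T0=12, direction=positive, advance = 1 mod 12 = 1 teeth = 1/12 turn
  gear 1: T1=7, direction=negative, advance = 1 mod 7 = 1 teeth = 1/7 turn
  gear 2: T2=7, direction=positive, advance = 1 mod 7 = 1 teeth = 1/7 turn
Gear 1: 1 mod 7 = 1
Fraction = 1 / 7 = 1/7 (gcd(1,7)=1) = 1/7

Answer: 1/7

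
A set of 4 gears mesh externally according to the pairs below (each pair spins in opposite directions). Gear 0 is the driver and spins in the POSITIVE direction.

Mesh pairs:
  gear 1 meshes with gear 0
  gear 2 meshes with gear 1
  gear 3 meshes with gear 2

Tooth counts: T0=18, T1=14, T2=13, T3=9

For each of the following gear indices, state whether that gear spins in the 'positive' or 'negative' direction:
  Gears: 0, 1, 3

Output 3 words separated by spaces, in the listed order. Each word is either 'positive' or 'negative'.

Answer: positive negative negative

Derivation:
Gear 0 (driver): positive (depth 0)
  gear 1: meshes with gear 0 -> depth 1 -> negative (opposite of gear 0)
  gear 2: meshes with gear 1 -> depth 2 -> positive (opposite of gear 1)
  gear 3: meshes with gear 2 -> depth 3 -> negative (opposite of gear 2)
Queried indices 0, 1, 3 -> positive, negative, negative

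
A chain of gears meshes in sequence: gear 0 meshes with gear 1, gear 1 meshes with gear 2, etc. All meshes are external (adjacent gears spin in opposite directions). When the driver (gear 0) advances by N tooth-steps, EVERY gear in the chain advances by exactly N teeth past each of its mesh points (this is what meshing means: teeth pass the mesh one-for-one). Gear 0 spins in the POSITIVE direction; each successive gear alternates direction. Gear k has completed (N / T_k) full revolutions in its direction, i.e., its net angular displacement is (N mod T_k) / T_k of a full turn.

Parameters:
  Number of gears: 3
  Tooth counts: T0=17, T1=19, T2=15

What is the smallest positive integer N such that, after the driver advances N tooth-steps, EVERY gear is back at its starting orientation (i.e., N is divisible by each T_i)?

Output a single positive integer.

Gear k returns to start when N is a multiple of T_k.
All gears at start simultaneously when N is a common multiple of [17, 19, 15]; the smallest such N is lcm(17, 19, 15).
Start: lcm = T0 = 17
Fold in T1=19: gcd(17, 19) = 1; lcm(17, 19) = 17 * 19 / 1 = 323 / 1 = 323
Fold in T2=15: gcd(323, 15) = 1; lcm(323, 15) = 323 * 15 / 1 = 4845 / 1 = 4845
Full cycle length = 4845

Answer: 4845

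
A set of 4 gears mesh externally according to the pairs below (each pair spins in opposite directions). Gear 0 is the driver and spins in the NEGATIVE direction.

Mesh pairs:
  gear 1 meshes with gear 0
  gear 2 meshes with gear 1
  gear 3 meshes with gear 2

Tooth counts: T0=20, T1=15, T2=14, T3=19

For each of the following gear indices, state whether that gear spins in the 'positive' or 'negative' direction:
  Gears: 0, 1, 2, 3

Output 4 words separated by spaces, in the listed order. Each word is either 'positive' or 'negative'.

Gear 0 (driver): negative (depth 0)
  gear 1: meshes with gear 0 -> depth 1 -> positive (opposite of gear 0)
  gear 2: meshes with gear 1 -> depth 2 -> negative (opposite of gear 1)
  gear 3: meshes with gear 2 -> depth 3 -> positive (opposite of gear 2)
Queried indices 0, 1, 2, 3 -> negative, positive, negative, positive

Answer: negative positive negative positive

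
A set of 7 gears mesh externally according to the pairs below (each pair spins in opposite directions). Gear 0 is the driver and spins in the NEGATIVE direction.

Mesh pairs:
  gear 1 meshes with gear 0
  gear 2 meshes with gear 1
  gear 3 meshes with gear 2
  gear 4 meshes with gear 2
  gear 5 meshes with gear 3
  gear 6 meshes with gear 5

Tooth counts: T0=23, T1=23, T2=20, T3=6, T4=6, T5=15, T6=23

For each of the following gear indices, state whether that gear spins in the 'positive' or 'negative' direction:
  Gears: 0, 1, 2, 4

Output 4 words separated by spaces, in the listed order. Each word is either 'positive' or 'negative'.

Gear 0 (driver): negative (depth 0)
  gear 1: meshes with gear 0 -> depth 1 -> positive (opposite of gear 0)
  gear 2: meshes with gear 1 -> depth 2 -> negative (opposite of gear 1)
  gear 3: meshes with gear 2 -> depth 3 -> positive (opposite of gear 2)
  gear 4: meshes with gear 2 -> depth 3 -> positive (opposite of gear 2)
  gear 5: meshes with gear 3 -> depth 4 -> negative (opposite of gear 3)
  gear 6: meshes with gear 5 -> depth 5 -> positive (opposite of gear 5)
Queried indices 0, 1, 2, 4 -> negative, positive, negative, positive

Answer: negative positive negative positive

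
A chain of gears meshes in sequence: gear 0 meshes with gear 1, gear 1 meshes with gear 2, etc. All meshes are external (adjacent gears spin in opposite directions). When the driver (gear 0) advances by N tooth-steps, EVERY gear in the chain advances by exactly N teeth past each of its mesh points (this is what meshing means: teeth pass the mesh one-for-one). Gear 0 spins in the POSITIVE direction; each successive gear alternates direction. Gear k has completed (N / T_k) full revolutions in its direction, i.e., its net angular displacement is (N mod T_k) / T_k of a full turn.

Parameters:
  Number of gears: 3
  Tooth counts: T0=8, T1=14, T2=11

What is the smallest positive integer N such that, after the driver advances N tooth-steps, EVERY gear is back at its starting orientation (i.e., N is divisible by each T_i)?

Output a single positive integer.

Gear k returns to start when N is a multiple of T_k.
All gears at start simultaneously when N is a common multiple of [8, 14, 11]; the smallest such N is lcm(8, 14, 11).
Start: lcm = T0 = 8
Fold in T1=14: gcd(8, 14) = 2; lcm(8, 14) = 8 * 14 / 2 = 112 / 2 = 56
Fold in T2=11: gcd(56, 11) = 1; lcm(56, 11) = 56 * 11 / 1 = 616 / 1 = 616
Full cycle length = 616

Answer: 616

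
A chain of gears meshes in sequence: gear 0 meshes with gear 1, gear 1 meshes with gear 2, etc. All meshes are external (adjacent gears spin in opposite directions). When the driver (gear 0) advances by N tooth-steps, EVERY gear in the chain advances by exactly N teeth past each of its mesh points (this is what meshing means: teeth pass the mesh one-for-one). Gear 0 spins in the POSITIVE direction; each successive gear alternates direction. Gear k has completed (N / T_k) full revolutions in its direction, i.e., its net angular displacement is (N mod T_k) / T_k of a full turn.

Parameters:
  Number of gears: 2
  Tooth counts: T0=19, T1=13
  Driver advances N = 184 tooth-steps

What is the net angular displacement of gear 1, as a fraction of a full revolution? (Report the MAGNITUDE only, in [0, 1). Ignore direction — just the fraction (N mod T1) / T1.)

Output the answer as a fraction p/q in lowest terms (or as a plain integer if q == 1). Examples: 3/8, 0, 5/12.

Answer: 2/13

Derivation:
Chain of 2 gears, tooth counts: [19, 13]
  gear 0: T0=19, direction=positive, advance = 184 mod 19 = 13 teeth = 13/19 turn
  gear 1: T1=13, direction=negative, advance = 184 mod 13 = 2 teeth = 2/13 turn
Gear 1: 184 mod 13 = 2
Fraction = 2 / 13 = 2/13 (gcd(2,13)=1) = 2/13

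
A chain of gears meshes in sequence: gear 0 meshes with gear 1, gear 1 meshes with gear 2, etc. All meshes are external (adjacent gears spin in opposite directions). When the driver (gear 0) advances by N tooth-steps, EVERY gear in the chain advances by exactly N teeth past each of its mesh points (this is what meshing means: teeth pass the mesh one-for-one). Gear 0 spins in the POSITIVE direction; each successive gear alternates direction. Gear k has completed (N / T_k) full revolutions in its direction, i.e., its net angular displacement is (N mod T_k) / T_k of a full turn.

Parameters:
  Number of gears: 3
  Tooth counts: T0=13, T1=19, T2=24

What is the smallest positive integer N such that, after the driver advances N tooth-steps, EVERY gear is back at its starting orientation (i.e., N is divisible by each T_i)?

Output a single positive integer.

Answer: 5928

Derivation:
Gear k returns to start when N is a multiple of T_k.
All gears at start simultaneously when N is a common multiple of [13, 19, 24]; the smallest such N is lcm(13, 19, 24).
Start: lcm = T0 = 13
Fold in T1=19: gcd(13, 19) = 1; lcm(13, 19) = 13 * 19 / 1 = 247 / 1 = 247
Fold in T2=24: gcd(247, 24) = 1; lcm(247, 24) = 247 * 24 / 1 = 5928 / 1 = 5928
Full cycle length = 5928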